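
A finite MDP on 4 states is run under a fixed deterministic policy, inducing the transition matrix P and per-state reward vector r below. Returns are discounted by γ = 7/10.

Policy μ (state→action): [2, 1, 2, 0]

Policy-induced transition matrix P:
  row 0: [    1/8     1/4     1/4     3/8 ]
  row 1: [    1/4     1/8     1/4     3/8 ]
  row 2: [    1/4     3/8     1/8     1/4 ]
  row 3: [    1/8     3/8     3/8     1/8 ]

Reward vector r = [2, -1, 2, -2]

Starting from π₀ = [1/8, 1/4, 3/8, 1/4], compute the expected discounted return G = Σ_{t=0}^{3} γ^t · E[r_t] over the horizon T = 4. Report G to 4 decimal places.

G = 0.3310

t=0: π = [0.1250, 0.2500, 0.3750, 0.2500], E[r] = 0.2500, γ^t·E[r] = 0.250000, running G = 0.250000
t=1: π = [0.2031, 0.2969, 0.2344, 0.2656], E[r] = 0.0469, γ^t·E[r] = 0.032813, running G = 0.282813
t=2: π = [0.1914, 0.2754, 0.2539, 0.2793], E[r] = 0.0566, γ^t·E[r] = 0.027754, running G = 0.310566
t=3: π = [0.1912, 0.2822, 0.2532, 0.2734], E[r] = 0.0596, γ^t·E[r] = 0.020433, running G = 0.330999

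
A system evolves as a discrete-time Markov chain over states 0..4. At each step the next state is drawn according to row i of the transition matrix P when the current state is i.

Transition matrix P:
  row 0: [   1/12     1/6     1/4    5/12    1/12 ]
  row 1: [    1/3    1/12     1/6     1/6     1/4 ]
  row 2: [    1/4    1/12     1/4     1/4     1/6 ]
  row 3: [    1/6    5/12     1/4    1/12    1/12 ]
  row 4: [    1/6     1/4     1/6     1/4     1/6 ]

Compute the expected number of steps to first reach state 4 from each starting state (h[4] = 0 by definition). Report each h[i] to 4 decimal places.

First-step conditioning: h[4] = 0; for i ≠ 4, h[i] = 1 + Σ_k P[i][k]·h[k].
  h[0] = 1 + 1/12·h[0] + 1/6·h[1] + 1/4·h[2] + 5/12·h[3]
  h[1] = 1 + 1/3·h[0] + 1/12·h[1] + 1/6·h[2] + 1/6·h[3]
  h[2] = 1 + 1/4·h[0] + 1/12·h[1] + 1/4·h[2] + 1/4·h[3]
  h[3] = 1 + 1/6·h[0] + 5/12·h[1] + 1/4·h[2] + 1/12·h[3]
Solving the 4×4 linear system over states ≠ 4 gives exactly h = [5164/697, 108/17, 4818/697, 5026/697, 0] (h[4] = 0 is the target).

h = [7.4089, 6.3529, 6.9125, 7.2109, 0.0000]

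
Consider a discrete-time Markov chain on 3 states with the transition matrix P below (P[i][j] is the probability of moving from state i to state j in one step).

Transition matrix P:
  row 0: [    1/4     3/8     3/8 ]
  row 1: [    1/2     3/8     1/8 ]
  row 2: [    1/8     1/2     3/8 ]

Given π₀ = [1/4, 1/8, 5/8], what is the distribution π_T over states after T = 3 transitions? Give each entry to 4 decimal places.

t=0: π = [0.2500, 0.1250, 0.6250]
t=1: π = [0.2031, 0.4531, 0.3438]
t=2: π = [0.3203, 0.4180, 0.2617]
t=3: π = [0.3218, 0.4077, 0.2705]

π = [0.3218, 0.4077, 0.2705]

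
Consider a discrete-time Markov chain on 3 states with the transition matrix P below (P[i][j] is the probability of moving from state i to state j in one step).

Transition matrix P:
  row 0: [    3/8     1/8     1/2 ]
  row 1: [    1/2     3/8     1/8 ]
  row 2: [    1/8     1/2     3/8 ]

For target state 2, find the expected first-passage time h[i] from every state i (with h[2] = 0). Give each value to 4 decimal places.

h = [2.2857, 3.4286, 0.0000]

First-step conditioning: h[2] = 0; for i ≠ 2, h[i] = 1 + Σ_k P[i][k]·h[k].
  h[0] = 1 + 3/8·h[0] + 1/8·h[1]
  h[1] = 1 + 1/2·h[0] + 3/8·h[1]
Solving the 2×2 linear system over states ≠ 2 gives exactly h = [16/7, 24/7, 0] (h[2] = 0 is the target).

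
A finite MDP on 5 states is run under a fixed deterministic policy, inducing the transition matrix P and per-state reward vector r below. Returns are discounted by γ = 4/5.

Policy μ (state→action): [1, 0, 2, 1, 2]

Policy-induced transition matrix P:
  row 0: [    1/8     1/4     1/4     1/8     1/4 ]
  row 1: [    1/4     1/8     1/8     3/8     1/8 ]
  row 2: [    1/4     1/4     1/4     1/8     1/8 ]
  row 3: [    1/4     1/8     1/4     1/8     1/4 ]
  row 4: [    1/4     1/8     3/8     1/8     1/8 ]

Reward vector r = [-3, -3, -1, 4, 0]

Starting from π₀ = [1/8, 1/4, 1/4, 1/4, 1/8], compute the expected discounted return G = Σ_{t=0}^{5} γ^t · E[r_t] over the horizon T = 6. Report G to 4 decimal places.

G = -2.4228

t=0: π = [0.1250, 0.2500, 0.2500, 0.2500, 0.1250], E[r] = -0.3750, γ^t·E[r] = -0.375000, running G = -0.375000
t=1: π = [0.2344, 0.1719, 0.2344, 0.1875, 0.1719], E[r] = -0.7031, γ^t·E[r] = -0.562500, running G = -0.937500
t=2: π = [0.2207, 0.1836, 0.2500, 0.1680, 0.1777], E[r] = -0.7910, γ^t·E[r] = -0.506250, running G = -1.443750
t=3: π = [0.2224, 0.1838, 0.2493, 0.1709, 0.1736], E[r] = -0.7844, γ^t·E[r] = -0.401625, running G = -1.845375
t=4: π = [0.2222, 0.1840, 0.2487, 0.1710, 0.1742], E[r] = -0.7834, γ^t·E[r] = -0.320863, running G = -2.166238
t=5: π = [0.2222, 0.1839, 0.2488, 0.1710, 0.1741], E[r] = -0.7831, γ^t·E[r] = -0.256601, running G = -2.422839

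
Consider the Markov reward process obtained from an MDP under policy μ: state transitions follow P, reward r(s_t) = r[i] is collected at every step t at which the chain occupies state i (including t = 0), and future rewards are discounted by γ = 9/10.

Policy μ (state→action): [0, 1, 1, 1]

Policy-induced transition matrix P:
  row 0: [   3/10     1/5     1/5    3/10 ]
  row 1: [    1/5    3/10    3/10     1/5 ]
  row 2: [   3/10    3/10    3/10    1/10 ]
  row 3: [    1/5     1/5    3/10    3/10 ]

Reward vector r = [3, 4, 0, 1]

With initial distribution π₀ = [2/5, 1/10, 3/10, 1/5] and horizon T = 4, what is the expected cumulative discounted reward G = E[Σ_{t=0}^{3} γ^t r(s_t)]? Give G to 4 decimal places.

G = 6.6550

t=0: π = [0.4000, 0.1000, 0.3000, 0.2000], E[r] = 1.8000, γ^t·E[r] = 1.800000, running G = 1.800000
t=1: π = [0.2700, 0.2400, 0.2600, 0.2300], E[r] = 2.0000, γ^t·E[r] = 1.800000, running G = 3.600000
t=2: π = [0.2530, 0.2500, 0.2730, 0.2240], E[r] = 1.9830, γ^t·E[r] = 1.606230, running G = 5.206230
t=3: π = [0.2526, 0.2523, 0.2747, 0.2204], E[r] = 1.9874, γ^t·E[r] = 1.448815, running G = 6.655045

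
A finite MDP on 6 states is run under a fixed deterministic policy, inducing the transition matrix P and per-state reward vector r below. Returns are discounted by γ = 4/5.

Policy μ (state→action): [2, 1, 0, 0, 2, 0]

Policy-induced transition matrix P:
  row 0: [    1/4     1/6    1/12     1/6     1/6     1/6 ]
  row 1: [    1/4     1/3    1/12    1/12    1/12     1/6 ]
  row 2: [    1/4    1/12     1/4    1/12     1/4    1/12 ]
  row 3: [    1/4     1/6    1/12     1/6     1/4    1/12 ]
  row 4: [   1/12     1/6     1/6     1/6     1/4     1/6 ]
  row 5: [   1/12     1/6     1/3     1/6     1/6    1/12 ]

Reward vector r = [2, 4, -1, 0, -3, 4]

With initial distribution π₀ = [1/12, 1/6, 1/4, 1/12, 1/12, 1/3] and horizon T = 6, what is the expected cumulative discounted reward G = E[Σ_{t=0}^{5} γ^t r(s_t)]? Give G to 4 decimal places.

G = 3.9440

t=0: π = [0.0833, 0.1667, 0.2500, 0.0833, 0.0833, 0.3333], E[r] = 1.6667, γ^t·E[r] = 1.666667, running G = 1.666667
t=1: π = [0.1806, 0.1736, 0.2153, 0.1319, 0.1875, 0.1111], E[r] = 0.7222, γ^t·E[r] = 0.577778, running G = 2.244444
t=2: π = [0.2002, 0.1777, 0.1626, 0.1343, 0.1968, 0.1285], E[r] = 0.8721, γ^t·E[r] = 0.558148, running G = 2.802593
t=3: π = [0.1958, 0.1827, 0.1590, 0.1383, 0.1930, 0.1312], E[r] = 0.9094, γ^t·E[r] = 0.465630, running G = 3.268222
t=4: π = [0.1960, 0.1839, 0.1587, 0.1382, 0.1923, 0.1310], E[r] = 0.9157, γ^t·E[r] = 0.375058, running G = 3.643281
t=5: π = [0.1961, 0.1841, 0.1586, 0.1381, 0.1921, 0.1310], E[r] = 0.9178, γ^t·E[r] = 0.300731, running G = 3.944011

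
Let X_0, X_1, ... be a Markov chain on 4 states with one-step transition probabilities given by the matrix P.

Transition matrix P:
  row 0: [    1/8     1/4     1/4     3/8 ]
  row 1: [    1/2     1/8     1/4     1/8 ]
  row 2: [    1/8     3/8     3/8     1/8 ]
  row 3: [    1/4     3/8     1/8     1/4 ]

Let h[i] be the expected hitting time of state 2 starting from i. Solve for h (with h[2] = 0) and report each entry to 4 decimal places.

h = [4.6434, 4.5315, 0.0000, 5.1469]

First-step conditioning: h[2] = 0; for i ≠ 2, h[i] = 1 + Σ_k P[i][k]·h[k].
  h[0] = 1 + 1/8·h[0] + 1/4·h[1] + 3/8·h[3]
  h[1] = 1 + 1/2·h[0] + 1/8·h[1] + 1/8·h[3]
  h[3] = 1 + 1/4·h[0] + 3/8·h[1] + 1/4·h[3]
Solving the 3×3 linear system over states ≠ 2 gives exactly h = [664/143, 648/143, 0, 736/143] (h[2] = 0 is the target).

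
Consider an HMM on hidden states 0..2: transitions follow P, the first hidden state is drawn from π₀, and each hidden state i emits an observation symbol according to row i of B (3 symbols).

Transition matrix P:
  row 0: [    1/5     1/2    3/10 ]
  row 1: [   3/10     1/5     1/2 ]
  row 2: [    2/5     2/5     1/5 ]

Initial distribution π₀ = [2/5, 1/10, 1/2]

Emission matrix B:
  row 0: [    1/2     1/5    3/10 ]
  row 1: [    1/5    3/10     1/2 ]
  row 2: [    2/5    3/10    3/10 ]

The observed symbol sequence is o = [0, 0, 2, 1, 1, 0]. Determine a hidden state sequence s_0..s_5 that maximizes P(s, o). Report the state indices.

path = [2, 0, 1, 2, 1, 2]

t=0: δ = [2.000e-01, 2.000e-02, 2.000e-01]  (obs o_0=0)
t=1: δ = [4.000e-02, 2.000e-02, 2.400e-02]  ψ = [2, 0, 0]  (obs o_1=0)
t=2: δ = [2.880e-03, 1.000e-02, 3.600e-03]  ψ = [2, 0, 0]  (obs o_2=2)
t=3: δ = [6.000e-04, 6.000e-04, 1.500e-03]  ψ = [1, 1, 1]  (obs o_3=1)
t=4: δ = [1.200e-04, 1.800e-04, 9.000e-05]  ψ = [2, 2, 1]  (obs o_4=1)
t=5: δ = [2.700e-05, 1.200e-05, 3.600e-05]  ψ = [1, 0, 1]  (obs o_5=0)
backtrack: best end state = 2; path = [2, 0, 1, 2, 1, 2]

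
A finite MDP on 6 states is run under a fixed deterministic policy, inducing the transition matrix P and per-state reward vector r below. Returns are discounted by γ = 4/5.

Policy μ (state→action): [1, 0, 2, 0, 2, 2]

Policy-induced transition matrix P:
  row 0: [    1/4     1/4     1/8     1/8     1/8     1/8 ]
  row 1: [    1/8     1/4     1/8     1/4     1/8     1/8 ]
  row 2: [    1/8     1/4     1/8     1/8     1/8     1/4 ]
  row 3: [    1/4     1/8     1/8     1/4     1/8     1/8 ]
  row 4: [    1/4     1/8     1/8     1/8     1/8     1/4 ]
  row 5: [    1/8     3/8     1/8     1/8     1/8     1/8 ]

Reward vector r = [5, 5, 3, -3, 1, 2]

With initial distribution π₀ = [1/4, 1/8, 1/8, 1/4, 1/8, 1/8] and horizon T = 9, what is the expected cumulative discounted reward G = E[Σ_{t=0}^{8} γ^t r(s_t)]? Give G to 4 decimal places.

G = 9.8139

t=0: π = [0.2500, 0.1250, 0.1250, 0.2500, 0.1250, 0.1250], E[r] = 1.8750, γ^t·E[r] = 1.875000, running G = 1.875000
t=1: π = [0.2031, 0.2188, 0.1250, 0.1719, 0.1250, 0.1563], E[r] = 2.4063, γ^t·E[r] = 1.925000, running G = 3.800000
t=2: π = [0.1875, 0.2324, 0.1250, 0.1738, 0.1250, 0.1563], E[r] = 2.3906, γ^t·E[r] = 1.530000, running G = 5.330000
t=3: π = [0.1858, 0.2322, 0.1250, 0.1758, 0.1250, 0.1563], E[r] = 2.3750, γ^t·E[r] = 1.216000, running G = 6.546000
t=4: π = [0.1858, 0.2319, 0.1250, 0.1760, 0.1250, 0.1563], E[r] = 2.3733, γ^t·E[r] = 0.972100, running G = 7.518100
t=5: π = [0.1859, 0.2319, 0.1250, 0.1760, 0.1250, 0.1563], E[r] = 2.3733, γ^t·E[r] = 0.777690, running G = 8.295790
t=6: π = [0.1859, 0.2319, 0.1250, 0.1760, 0.1250, 0.1563], E[r] = 2.3734, γ^t·E[r] = 0.622160, running G = 8.917950
t=7: π = [0.1859, 0.2319, 0.1250, 0.1760, 0.1250, 0.1563], E[r] = 2.3734, γ^t·E[r] = 0.497729, running G = 9.415679
t=8: π = [0.1859, 0.2319, 0.1250, 0.1760, 0.1250, 0.1563], E[r] = 2.3734, γ^t·E[r] = 0.398183, running G = 9.813862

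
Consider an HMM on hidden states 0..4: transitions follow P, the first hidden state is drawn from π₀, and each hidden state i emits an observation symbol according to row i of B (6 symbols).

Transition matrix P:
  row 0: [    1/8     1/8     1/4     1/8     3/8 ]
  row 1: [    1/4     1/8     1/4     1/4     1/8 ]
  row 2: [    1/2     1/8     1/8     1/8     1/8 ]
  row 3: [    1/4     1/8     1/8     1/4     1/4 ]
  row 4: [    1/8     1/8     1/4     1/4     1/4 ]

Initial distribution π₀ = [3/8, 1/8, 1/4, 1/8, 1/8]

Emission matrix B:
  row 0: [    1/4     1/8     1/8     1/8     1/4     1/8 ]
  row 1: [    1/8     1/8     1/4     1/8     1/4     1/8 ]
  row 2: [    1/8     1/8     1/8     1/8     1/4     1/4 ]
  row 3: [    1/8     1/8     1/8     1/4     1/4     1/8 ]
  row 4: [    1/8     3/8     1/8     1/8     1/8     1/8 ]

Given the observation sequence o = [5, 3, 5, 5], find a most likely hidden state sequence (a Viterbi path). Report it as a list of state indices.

t=0: δ = [4.688e-02, 1.562e-02, 6.250e-02, 1.562e-02, 1.562e-02]  (obs o_0=5)
t=1: δ = [3.906e-03, 9.766e-04, 1.465e-03, 1.953e-03, 2.197e-03]  ψ = [2, 2, 0, 2, 0]  (obs o_1=3)
t=2: δ = [9.155e-05, 6.104e-05, 2.441e-04, 6.866e-05, 1.831e-04]  ψ = [2, 0, 0, 4, 0]  (obs o_2=5)
t=3: δ = [1.526e-05, 3.815e-06, 1.144e-05, 5.722e-06, 5.722e-06]  ψ = [2, 2, 4, 4, 4]  (obs o_3=5)
backtrack: best end state = 0; path = [2, 0, 2, 0]

path = [2, 0, 2, 0]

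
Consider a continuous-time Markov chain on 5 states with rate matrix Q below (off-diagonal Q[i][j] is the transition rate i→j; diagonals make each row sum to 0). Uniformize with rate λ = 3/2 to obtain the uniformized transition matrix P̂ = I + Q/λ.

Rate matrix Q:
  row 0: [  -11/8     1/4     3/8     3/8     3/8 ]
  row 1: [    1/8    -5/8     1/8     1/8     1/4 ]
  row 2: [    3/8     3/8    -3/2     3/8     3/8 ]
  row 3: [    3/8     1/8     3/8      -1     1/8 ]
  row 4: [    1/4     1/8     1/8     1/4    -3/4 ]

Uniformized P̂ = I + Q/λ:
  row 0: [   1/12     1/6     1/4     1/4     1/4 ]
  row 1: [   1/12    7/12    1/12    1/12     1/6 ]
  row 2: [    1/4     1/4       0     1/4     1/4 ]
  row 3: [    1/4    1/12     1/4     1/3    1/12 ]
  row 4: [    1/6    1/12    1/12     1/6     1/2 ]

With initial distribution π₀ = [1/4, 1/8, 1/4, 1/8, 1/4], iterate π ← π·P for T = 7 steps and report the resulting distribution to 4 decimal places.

π = [0.1617, 0.2378, 0.1335, 0.2058, 0.2612]

t=0: π = [0.2500, 0.1250, 0.2500, 0.1250, 0.2500]
t=1: π = [0.1667, 0.2083, 0.1250, 0.2188, 0.2813]
t=2: π = [0.1641, 0.2222, 0.1372, 0.2101, 0.2665]
t=3: π = [0.1634, 0.2310, 0.1343, 0.2083, 0.2631]
t=4: π = [0.1623, 0.2348, 0.1341, 0.2069, 0.2618]
t=5: π = [0.1620, 0.2366, 0.1337, 0.2063, 0.2614]
t=6: π = [0.1618, 0.2374, 0.1336, 0.2060, 0.2612]
t=7: π = [0.1617, 0.2378, 0.1335, 0.2058, 0.2612]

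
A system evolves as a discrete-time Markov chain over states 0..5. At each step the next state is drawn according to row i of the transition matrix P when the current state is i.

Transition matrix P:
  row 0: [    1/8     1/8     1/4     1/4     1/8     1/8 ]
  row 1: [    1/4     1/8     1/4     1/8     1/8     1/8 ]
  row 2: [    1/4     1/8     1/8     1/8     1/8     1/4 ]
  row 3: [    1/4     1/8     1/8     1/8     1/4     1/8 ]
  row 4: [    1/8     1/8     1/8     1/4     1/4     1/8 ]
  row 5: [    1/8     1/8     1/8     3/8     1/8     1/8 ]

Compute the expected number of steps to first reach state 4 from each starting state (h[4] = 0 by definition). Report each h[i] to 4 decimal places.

First-step conditioning: h[4] = 0; for i ≠ 4, h[i] = 1 + Σ_k P[i][k]·h[k].
  h[0] = 1 + 1/8·h[0] + 1/8·h[1] + 1/4·h[2] + 1/4·h[3] + 1/8·h[5]
  h[1] = 1 + 1/4·h[0] + 1/8·h[1] + 1/4·h[2] + 1/8·h[3] + 1/8·h[5]
  h[2] = 1 + 1/4·h[0] + 1/8·h[1] + 1/8·h[2] + 1/8·h[3] + 1/4·h[5]
  h[3] = 1 + 1/4·h[0] + 1/8·h[1] + 1/8·h[2] + 1/8·h[3] + 1/8·h[5]
  h[5] = 1 + 1/8·h[0] + 1/8·h[1] + 1/8·h[2] + 3/8·h[3] + 1/8·h[5]
Solving the 5×5 linear system over states ≠ 4 gives exactly h = [41600/6263, 42184/6263, 42048/6263, 36928/6263, 0, 40960/6263] (h[4] = 0 is the target).

h = [6.6422, 6.7354, 6.7137, 5.8962, 0.0000, 6.5400]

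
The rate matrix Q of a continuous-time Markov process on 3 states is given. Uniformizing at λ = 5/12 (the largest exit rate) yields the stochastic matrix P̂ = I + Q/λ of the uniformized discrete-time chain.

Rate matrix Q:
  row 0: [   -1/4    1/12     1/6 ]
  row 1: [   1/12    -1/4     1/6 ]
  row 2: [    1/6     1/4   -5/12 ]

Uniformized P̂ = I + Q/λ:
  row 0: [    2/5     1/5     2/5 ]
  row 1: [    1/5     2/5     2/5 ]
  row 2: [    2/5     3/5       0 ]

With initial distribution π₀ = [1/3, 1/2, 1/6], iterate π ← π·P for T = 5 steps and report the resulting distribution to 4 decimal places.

t=0: π = [0.3333, 0.5000, 0.1667]
t=1: π = [0.3000, 0.3667, 0.3333]
t=2: π = [0.3267, 0.4067, 0.2667]
t=3: π = [0.3187, 0.3880, 0.2933]
t=4: π = [0.3224, 0.3949, 0.2827]
t=5: π = [0.3210, 0.3921, 0.2869]

π = [0.3210, 0.3921, 0.2869]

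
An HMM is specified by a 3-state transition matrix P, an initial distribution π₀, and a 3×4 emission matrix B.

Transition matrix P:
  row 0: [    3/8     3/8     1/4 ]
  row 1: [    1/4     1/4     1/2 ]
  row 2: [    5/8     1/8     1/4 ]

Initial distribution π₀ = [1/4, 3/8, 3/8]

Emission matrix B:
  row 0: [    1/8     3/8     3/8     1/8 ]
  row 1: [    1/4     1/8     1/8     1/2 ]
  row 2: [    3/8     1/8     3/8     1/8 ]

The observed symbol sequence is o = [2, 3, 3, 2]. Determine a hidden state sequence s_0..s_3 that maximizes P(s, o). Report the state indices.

path = [0, 1, 1, 2]

t=0: δ = [9.375e-02, 4.688e-02, 1.406e-01]  (obs o_0=2)
t=1: δ = [1.099e-02, 1.758e-02, 4.395e-03]  ψ = [2, 0, 2]  (obs o_1=3)
t=2: δ = [5.493e-04, 2.197e-03, 1.099e-03]  ψ = [1, 1, 1]  (obs o_2=3)
t=3: δ = [2.575e-04, 6.866e-05, 4.120e-04]  ψ = [2, 1, 1]  (obs o_3=2)
backtrack: best end state = 2; path = [0, 1, 1, 2]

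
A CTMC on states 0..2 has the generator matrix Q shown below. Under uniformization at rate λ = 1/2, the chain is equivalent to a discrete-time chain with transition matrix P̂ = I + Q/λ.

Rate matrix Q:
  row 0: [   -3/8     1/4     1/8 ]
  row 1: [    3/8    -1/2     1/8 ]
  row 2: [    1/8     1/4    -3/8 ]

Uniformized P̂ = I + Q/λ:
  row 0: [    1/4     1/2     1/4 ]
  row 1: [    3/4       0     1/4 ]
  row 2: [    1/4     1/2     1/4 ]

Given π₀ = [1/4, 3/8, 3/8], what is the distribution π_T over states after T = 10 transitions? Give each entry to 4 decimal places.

t=0: π = [0.2500, 0.3750, 0.3750]
t=1: π = [0.4375, 0.3125, 0.2500]
t=2: π = [0.4063, 0.3438, 0.2500]
t=3: π = [0.4219, 0.3281, 0.2500]
t=4: π = [0.4141, 0.3359, 0.2500]
t=5: π = [0.4180, 0.3320, 0.2500]
t=6: π = [0.4160, 0.3340, 0.2500]
t=7: π = [0.4170, 0.3330, 0.2500]
t=8: π = [0.4165, 0.3335, 0.2500]
t=9: π = [0.4167, 0.3333, 0.2500]
t=10: π = [0.4166, 0.3334, 0.2500]

π = [0.4166, 0.3334, 0.2500]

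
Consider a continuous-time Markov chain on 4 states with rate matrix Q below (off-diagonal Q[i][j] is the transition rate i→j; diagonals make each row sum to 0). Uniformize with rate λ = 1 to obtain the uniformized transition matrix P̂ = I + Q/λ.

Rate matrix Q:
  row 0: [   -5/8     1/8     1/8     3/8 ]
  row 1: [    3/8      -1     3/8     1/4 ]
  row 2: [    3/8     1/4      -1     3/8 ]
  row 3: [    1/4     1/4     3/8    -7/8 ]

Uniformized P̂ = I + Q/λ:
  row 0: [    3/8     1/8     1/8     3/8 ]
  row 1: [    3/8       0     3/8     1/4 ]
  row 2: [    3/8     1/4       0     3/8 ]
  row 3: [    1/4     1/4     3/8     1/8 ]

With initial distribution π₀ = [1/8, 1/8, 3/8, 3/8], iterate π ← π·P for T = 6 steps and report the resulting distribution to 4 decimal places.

t=0: π = [0.1250, 0.1250, 0.3750, 0.3750]
t=1: π = [0.3281, 0.2031, 0.2031, 0.2656]
t=2: π = [0.3418, 0.1582, 0.2168, 0.2832]
t=3: π = [0.3396, 0.1677, 0.2083, 0.2844]
t=4: π = [0.3394, 0.1656, 0.2120, 0.2829]
t=5: π = [0.3396, 0.1662, 0.2106, 0.2836]
t=6: π = [0.3396, 0.1660, 0.2111, 0.2833]

π = [0.3396, 0.1660, 0.2111, 0.2833]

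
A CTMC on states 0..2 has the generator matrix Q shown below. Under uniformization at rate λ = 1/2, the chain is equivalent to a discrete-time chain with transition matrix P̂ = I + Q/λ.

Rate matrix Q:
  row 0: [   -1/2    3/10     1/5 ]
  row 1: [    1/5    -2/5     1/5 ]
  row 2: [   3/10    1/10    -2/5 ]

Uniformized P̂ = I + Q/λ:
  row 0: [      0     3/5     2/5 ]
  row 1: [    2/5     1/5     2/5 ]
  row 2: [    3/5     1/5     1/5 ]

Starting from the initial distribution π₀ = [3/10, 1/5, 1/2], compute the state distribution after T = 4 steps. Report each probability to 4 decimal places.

t=0: π = [0.3000, 0.2000, 0.5000]
t=1: π = [0.3800, 0.3200, 0.3000]
t=2: π = [0.3080, 0.3520, 0.3400]
t=3: π = [0.3448, 0.3232, 0.3320]
t=4: π = [0.3285, 0.3379, 0.3336]

π = [0.3285, 0.3379, 0.3336]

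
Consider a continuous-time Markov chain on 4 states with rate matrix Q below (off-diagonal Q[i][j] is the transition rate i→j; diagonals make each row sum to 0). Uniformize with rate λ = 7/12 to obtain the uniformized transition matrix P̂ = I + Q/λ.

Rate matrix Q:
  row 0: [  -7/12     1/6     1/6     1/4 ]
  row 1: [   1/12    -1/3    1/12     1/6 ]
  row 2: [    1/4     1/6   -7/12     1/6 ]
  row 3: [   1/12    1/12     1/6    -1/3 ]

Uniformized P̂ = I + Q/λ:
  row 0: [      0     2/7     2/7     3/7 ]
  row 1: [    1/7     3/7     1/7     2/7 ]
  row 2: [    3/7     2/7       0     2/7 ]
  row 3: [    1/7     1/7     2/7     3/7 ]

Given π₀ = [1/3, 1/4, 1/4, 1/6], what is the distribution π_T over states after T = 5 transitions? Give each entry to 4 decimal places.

t=0: π = [0.3333, 0.2500, 0.2500, 0.1667]
t=1: π = [0.1667, 0.2976, 0.1786, 0.3571]
t=2: π = [0.1701, 0.2772, 0.1922, 0.3605]
t=3: π = [0.1735, 0.2738, 0.1912, 0.3615]
t=4: π = [0.1727, 0.2732, 0.1920, 0.3621]
t=5: π = [0.1730, 0.2730, 0.1918, 0.3621]

π = [0.1730, 0.2730, 0.1918, 0.3621]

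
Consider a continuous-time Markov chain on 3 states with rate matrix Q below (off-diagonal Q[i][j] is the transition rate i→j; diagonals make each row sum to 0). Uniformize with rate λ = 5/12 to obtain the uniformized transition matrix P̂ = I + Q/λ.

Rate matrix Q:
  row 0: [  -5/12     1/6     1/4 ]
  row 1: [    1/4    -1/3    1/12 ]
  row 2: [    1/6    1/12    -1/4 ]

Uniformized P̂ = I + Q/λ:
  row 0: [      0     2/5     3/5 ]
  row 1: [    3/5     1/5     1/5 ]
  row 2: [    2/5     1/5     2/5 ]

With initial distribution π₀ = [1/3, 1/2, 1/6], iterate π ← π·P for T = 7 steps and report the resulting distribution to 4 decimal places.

t=0: π = [0.3333, 0.5000, 0.1667]
t=1: π = [0.3667, 0.2667, 0.3667]
t=2: π = [0.3067, 0.2733, 0.4200]
t=3: π = [0.3320, 0.2613, 0.4067]
t=4: π = [0.3195, 0.2664, 0.4141]
t=5: π = [0.3255, 0.2639, 0.4106]
t=6: π = [0.3226, 0.2651, 0.4123]
t=7: π = [0.3240, 0.2645, 0.4115]

π = [0.3240, 0.2645, 0.4115]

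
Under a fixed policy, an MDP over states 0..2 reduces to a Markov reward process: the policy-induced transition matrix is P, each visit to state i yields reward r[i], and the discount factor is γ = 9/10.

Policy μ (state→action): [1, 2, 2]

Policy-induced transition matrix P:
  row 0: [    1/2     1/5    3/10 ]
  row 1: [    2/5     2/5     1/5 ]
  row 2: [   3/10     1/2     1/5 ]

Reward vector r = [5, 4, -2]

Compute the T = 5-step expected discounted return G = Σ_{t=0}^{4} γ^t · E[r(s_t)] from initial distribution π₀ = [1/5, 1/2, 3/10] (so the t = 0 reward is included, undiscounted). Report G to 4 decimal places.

t=0: π = [0.2000, 0.5000, 0.3000], E[r] = 2.4000, γ^t·E[r] = 2.400000, running G = 2.400000
t=1: π = [0.3900, 0.3900, 0.2200], E[r] = 3.0700, γ^t·E[r] = 2.763000, running G = 5.163000
t=2: π = [0.4170, 0.3440, 0.2390], E[r] = 2.9830, γ^t·E[r] = 2.416230, running G = 7.579230
t=3: π = [0.4178, 0.3405, 0.2417], E[r] = 2.9676, γ^t·E[r] = 2.163380, running G = 9.742610
t=4: π = [0.4176, 0.3406, 0.2418], E[r] = 2.9669, γ^t·E[r] = 1.946603, running G = 11.689213

G = 11.6892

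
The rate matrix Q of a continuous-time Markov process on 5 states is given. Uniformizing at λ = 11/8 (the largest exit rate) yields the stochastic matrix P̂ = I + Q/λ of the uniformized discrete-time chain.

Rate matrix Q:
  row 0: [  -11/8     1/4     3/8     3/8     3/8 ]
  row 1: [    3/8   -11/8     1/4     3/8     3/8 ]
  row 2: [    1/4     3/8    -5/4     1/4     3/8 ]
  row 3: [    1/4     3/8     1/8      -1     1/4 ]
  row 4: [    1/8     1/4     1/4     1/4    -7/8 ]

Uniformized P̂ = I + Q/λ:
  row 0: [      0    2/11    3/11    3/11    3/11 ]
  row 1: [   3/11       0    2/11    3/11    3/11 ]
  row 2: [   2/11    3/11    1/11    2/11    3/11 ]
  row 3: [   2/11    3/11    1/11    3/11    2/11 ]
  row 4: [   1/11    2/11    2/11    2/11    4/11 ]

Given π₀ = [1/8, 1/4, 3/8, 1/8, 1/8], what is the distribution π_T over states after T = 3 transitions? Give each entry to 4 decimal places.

t=0: π = [0.1250, 0.2500, 0.3750, 0.1250, 0.1250]
t=1: π = [0.1705, 0.1818, 0.1477, 0.2273, 0.2727]
t=2: π = [0.1426, 0.1829, 0.1632, 0.2345, 0.2769]
t=3: π = [0.1474, 0.1847, 0.1586, 0.2327, 0.2766]

π = [0.1474, 0.1847, 0.1586, 0.2327, 0.2766]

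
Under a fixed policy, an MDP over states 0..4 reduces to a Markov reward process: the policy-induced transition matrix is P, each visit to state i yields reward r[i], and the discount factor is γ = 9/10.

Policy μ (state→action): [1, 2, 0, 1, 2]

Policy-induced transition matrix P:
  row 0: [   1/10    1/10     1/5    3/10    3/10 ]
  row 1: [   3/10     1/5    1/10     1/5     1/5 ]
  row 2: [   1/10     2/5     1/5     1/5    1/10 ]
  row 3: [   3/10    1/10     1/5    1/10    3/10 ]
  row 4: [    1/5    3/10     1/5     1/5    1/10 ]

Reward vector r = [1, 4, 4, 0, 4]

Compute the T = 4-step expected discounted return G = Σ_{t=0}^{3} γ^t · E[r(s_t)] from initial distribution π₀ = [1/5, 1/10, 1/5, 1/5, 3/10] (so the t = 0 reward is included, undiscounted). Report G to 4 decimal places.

G = 8.9501

t=0: π = [0.2000, 0.1000, 0.2000, 0.2000, 0.3000], E[r] = 2.6000, γ^t·E[r] = 2.600000, running G = 2.600000
t=1: π = [0.1900, 0.2300, 0.1900, 0.2000, 0.1900], E[r] = 2.6300, γ^t·E[r] = 2.367000, running G = 4.967000
t=2: π = [0.2050, 0.2180, 0.1770, 0.1990, 0.2010], E[r] = 2.5890, γ^t·E[r] = 2.097090, running G = 7.064090
t=3: π = [0.2035, 0.2151, 0.1782, 0.2006, 0.2026], E[r] = 2.5871, γ^t·E[r] = 1.885996, running G = 8.950086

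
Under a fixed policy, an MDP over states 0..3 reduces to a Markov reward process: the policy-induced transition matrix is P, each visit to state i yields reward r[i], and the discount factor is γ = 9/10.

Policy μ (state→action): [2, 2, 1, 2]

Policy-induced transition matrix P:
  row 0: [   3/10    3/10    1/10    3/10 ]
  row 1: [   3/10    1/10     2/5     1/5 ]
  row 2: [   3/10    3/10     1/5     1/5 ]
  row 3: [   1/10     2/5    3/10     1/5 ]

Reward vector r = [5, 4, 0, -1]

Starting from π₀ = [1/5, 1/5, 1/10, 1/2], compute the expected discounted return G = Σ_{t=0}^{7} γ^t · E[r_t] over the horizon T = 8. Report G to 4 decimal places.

G = 11.1671

t=0: π = [0.2000, 0.2000, 0.1000, 0.5000], E[r] = 1.3000, γ^t·E[r] = 1.300000, running G = 1.300000
t=1: π = [0.2000, 0.3100, 0.2700, 0.2200], E[r] = 2.0200, γ^t·E[r] = 1.818000, running G = 3.118000
t=2: π = [0.2560, 0.2600, 0.2640, 0.2200], E[r] = 2.1000, γ^t·E[r] = 1.701000, running G = 4.819000
t=3: π = [0.2560, 0.2700, 0.2484, 0.2256], E[r] = 2.1344, γ^t·E[r] = 1.555978, running G = 6.374978
t=4: π = [0.2549, 0.2686, 0.2510, 0.2256], E[r] = 2.1230, γ^t·E[r] = 1.392927, running G = 7.767904
t=5: π = [0.2549, 0.2688, 0.2508, 0.2255], E[r] = 2.1243, γ^t·E[r] = 1.254380, running G = 9.022284
t=6: π = [0.2549, 0.2688, 0.2508, 0.2255], E[r] = 2.1241, γ^t·E[r] = 1.128856, running G = 10.151140
t=7: π = [0.2549, 0.2688, 0.2508, 0.2255], E[r] = 2.1242, γ^t·E[r] = 1.015995, running G = 11.167135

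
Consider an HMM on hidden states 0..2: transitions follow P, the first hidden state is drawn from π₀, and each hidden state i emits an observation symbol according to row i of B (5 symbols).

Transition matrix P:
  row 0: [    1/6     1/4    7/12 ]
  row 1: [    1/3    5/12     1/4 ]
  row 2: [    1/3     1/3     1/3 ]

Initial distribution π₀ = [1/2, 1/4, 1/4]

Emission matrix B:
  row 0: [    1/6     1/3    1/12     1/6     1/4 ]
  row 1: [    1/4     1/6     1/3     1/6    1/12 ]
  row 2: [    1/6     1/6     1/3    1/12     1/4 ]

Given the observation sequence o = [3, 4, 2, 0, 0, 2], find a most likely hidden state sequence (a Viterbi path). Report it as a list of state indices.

path = [0, 2, 1, 1, 1, 1]

t=0: δ = [8.333e-02, 4.167e-02, 2.083e-02]  (obs o_0=3)
t=1: δ = [3.472e-03, 1.736e-03, 1.215e-02]  ψ = [0, 0, 0]  (obs o_1=4)
t=2: δ = [3.376e-04, 1.350e-03, 1.350e-03]  ψ = [2, 2, 2]  (obs o_2=2)
t=3: δ = [7.502e-05, 1.407e-04, 7.502e-05]  ψ = [1, 1, 2]  (obs o_3=0)
t=4: δ = [7.814e-06, 1.465e-05, 7.293e-06]  ψ = [1, 1, 0]  (obs o_4=0)
t=5: δ = [4.070e-07, 2.035e-06, 1.519e-06]  ψ = [1, 1, 0]  (obs o_5=2)
backtrack: best end state = 1; path = [0, 2, 1, 1, 1, 1]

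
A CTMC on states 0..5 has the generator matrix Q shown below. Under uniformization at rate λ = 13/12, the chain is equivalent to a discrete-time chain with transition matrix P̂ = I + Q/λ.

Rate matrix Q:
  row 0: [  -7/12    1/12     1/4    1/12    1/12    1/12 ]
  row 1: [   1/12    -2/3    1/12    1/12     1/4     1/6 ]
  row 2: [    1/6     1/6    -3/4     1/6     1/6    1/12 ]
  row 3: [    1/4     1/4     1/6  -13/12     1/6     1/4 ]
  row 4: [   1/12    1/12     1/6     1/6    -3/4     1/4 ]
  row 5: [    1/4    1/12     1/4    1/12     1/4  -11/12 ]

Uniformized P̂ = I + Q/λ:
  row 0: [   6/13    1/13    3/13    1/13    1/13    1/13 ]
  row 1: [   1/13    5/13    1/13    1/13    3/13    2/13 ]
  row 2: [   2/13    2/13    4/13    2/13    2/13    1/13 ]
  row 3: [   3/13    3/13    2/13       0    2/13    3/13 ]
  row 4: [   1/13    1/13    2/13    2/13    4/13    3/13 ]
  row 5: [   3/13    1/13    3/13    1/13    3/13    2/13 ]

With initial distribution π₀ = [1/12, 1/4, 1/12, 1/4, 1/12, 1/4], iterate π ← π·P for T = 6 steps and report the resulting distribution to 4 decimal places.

π = [0.2108, 0.1554, 0.2000, 0.0993, 0.1900, 0.1446]

t=0: π = [0.0833, 0.2500, 0.0833, 0.2500, 0.0833, 0.2500]
t=1: π = [0.1923, 0.1987, 0.1731, 0.0705, 0.1987, 0.1667]
t=2: π = [0.2007, 0.1622, 0.1928, 0.1001, 0.1977, 0.1464]
t=3: π = [0.2069, 0.1571, 0.1977, 0.0993, 0.1926, 0.1465]
t=4: π = [0.2095, 0.1557, 0.1994, 0.0993, 0.1909, 0.1452]
t=5: π = [0.2105, 0.1555, 0.1998, 0.0993, 0.1902, 0.1447]
t=6: π = [0.2108, 0.1554, 0.2000, 0.0993, 0.1900, 0.1446]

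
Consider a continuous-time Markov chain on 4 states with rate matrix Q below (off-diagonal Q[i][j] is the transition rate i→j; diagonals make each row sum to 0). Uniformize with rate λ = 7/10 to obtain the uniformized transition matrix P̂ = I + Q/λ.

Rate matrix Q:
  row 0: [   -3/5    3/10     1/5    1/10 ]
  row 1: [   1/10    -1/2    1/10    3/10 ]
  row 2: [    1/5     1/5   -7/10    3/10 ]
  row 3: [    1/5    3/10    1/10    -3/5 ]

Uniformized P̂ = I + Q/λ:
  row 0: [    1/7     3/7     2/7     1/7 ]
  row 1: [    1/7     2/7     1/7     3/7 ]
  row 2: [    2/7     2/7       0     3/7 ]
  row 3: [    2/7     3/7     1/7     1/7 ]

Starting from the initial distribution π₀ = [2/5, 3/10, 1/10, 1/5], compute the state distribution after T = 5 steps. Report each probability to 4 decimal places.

t=0: π = [0.4000, 0.3000, 0.1000, 0.2000]
t=1: π = [0.1857, 0.3714, 0.1857, 0.2571]
t=2: π = [0.2061, 0.3490, 0.1429, 0.3020]
t=3: π = [0.2064, 0.3583, 0.1519, 0.2834]
t=4: π = [0.2050, 0.3557, 0.1506, 0.2886]
t=5: π = [0.2056, 0.3562, 0.1506, 0.2875]

π = [0.2056, 0.3562, 0.1506, 0.2875]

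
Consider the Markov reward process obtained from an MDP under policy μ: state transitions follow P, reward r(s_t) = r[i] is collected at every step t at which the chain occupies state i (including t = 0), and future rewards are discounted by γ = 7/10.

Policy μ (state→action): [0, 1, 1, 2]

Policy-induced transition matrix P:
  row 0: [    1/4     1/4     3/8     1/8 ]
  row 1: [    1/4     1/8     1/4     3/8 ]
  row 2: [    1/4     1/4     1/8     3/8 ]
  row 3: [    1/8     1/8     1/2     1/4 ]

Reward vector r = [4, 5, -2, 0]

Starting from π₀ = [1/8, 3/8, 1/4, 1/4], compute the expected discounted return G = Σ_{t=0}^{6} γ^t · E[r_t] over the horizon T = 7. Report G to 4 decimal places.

G = 4.2764

t=0: π = [0.1250, 0.3750, 0.2500, 0.2500], E[r] = 1.8750, γ^t·E[r] = 1.875000, running G = 1.875000
t=1: π = [0.2188, 0.1719, 0.2969, 0.3125], E[r] = 1.1406, γ^t·E[r] = 0.798438, running G = 2.673438
t=2: π = [0.2109, 0.1895, 0.3184, 0.2813], E[r] = 1.1543, γ^t·E[r] = 0.565605, running G = 3.239043
t=3: π = [0.2148, 0.1912, 0.3069, 0.2871], E[r] = 1.2014, γ^t·E[r] = 0.412086, running G = 3.651129
t=4: π = [0.2141, 0.1902, 0.3103, 0.2854], E[r] = 1.1870, γ^t·E[r] = 0.284994, running G = 3.936123
t=5: π = [0.2143, 0.1905, 0.3093, 0.2858], E[r] = 1.1914, γ^t·E[r] = 0.200235, running G = 4.136358
t=6: π = [0.2143, 0.1905, 0.3096, 0.2857], E[r] = 1.1902, γ^t·E[r] = 0.140030, running G = 4.276388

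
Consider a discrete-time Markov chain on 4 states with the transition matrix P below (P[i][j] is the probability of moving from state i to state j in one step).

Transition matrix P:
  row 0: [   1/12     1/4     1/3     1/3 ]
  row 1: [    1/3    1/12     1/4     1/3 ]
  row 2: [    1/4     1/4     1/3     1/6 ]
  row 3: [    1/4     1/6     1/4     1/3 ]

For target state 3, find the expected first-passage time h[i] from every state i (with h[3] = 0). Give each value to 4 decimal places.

First-step conditioning: h[3] = 0; for i ≠ 3, h[i] = 1 + Σ_k P[i][k]·h[k].
  h[0] = 1 + 1/12·h[0] + 1/4·h[1] + 1/3·h[2]
  h[1] = 1 + 1/3·h[0] + 1/12·h[1] + 1/4·h[2]
  h[2] = 1 + 1/4·h[0] + 1/4·h[1] + 1/3·h[2]
Solving the 3×3 linear system over states ≠ 3 gives exactly h = [1008/283, 996/283, 1176/283, 0] (h[3] = 0 is the target).

h = [3.5618, 3.5194, 4.1555, 0.0000]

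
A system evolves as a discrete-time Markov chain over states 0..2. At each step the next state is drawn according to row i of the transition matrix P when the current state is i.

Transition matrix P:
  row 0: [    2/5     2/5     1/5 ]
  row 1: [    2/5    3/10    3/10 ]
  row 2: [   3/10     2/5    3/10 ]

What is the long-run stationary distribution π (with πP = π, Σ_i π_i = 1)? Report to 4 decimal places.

π = [0.3737, 0.3636, 0.2626]

Balance equations π_j = Σ_i π_i·P[i][j]:
  π_0 = 2/5·π_0 + 2/5·π_1 + 3/10·π_2
  π_1 = 2/5·π_0 + 3/10·π_1 + 2/5·π_2
  normalize: π_0 + π_1 + π_2 = 1
Solving the linear system gives exactly π = [37/99, 4/11, 26/99].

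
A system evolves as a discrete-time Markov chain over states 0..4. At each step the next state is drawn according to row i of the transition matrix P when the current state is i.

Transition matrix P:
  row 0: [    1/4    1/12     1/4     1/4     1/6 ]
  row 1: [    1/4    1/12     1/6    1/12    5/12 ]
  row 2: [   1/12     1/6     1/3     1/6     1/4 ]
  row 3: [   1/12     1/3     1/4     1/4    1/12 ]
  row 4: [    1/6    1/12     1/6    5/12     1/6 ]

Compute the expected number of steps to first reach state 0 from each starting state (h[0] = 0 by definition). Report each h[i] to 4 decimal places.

h = [0.0000, 6.4153, 7.6649, 7.5330, 7.1410]

First-step conditioning: h[0] = 0; for i ≠ 0, h[i] = 1 + Σ_k P[i][k]·h[k].
  h[1] = 1 + 1/12·h[1] + 1/6·h[2] + 1/12·h[3] + 5/12·h[4]
  h[2] = 1 + 1/6·h[1] + 1/3·h[2] + 1/6·h[3] + 1/4·h[4]
  h[3] = 1 + 1/3·h[1] + 1/4·h[2] + 1/4·h[3] + 1/12·h[4]
  h[4] = 1 + 1/12·h[1] + 1/6·h[2] + 5/12·h[3] + 1/6·h[4]
Solving the 4×4 linear system over states ≠ 0 gives exactly h = [0, 4959/773, 5925/773, 5823/773, 5520/773] (h[0] = 0 is the target).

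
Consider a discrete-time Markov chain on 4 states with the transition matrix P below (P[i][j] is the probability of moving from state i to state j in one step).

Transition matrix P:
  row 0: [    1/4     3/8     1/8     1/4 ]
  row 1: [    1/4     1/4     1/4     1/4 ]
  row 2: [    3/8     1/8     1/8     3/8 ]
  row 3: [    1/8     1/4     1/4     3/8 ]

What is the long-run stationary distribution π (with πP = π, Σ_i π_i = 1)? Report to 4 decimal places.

π = [0.2353, 0.2549, 0.1961, 0.3137]

Balance equations π_j = Σ_i π_i·P[i][j]:
  π_0 = 1/4·π_0 + 1/4·π_1 + 3/8·π_2 + 1/8·π_3
  π_1 = 3/8·π_0 + 1/4·π_1 + 1/8·π_2 + 1/4·π_3
  π_2 = 1/8·π_0 + 1/4·π_1 + 1/8·π_2 + 1/4·π_3
  normalize: π_0 + π_1 + π_2 + π_3 = 1
Solving the linear system gives exactly π = [4/17, 13/51, 10/51, 16/51].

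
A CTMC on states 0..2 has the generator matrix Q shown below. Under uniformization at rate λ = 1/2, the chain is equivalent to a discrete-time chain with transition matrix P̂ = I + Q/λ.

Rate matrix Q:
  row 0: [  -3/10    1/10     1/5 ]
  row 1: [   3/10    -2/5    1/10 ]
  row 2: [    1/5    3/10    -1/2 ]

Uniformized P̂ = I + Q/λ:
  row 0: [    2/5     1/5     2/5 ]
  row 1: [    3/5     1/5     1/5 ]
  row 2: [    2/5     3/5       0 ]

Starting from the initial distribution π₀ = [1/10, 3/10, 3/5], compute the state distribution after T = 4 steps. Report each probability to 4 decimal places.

π = [0.4618, 0.2973, 0.2410]

t=0: π = [0.1000, 0.3000, 0.6000]
t=1: π = [0.4600, 0.4400, 0.1000]
t=2: π = [0.4880, 0.2400, 0.2720]
t=3: π = [0.4480, 0.3088, 0.2432]
t=4: π = [0.4618, 0.2973, 0.2410]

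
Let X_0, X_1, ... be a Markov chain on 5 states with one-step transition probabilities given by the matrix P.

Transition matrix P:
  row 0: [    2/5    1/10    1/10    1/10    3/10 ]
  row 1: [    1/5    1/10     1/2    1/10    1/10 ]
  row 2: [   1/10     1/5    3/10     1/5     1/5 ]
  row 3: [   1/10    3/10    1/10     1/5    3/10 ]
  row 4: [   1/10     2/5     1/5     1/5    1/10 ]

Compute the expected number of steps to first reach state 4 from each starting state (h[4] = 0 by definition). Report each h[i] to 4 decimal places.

First-step conditioning: h[4] = 0; for i ≠ 4, h[i] = 1 + Σ_k P[i][k]·h[k].
  h[0] = 1 + 2/5·h[0] + 1/10·h[1] + 1/10·h[2] + 1/10·h[3]
  h[1] = 1 + 1/5·h[0] + 1/10·h[1] + 1/2·h[2] + 1/10·h[3]
  h[2] = 1 + 1/10·h[0] + 1/5·h[1] + 3/10·h[2] + 1/5·h[3]
  h[3] = 1 + 1/10·h[0] + 3/10·h[1] + 1/10·h[2] + 1/5·h[3]
Solving the 4×4 linear system over states ≠ 4 gives exactly h = [845/212, 535/106, 985/212, 895/212, 0] (h[4] = 0 is the target).

h = [3.9858, 5.0472, 4.6462, 4.2217, 0.0000]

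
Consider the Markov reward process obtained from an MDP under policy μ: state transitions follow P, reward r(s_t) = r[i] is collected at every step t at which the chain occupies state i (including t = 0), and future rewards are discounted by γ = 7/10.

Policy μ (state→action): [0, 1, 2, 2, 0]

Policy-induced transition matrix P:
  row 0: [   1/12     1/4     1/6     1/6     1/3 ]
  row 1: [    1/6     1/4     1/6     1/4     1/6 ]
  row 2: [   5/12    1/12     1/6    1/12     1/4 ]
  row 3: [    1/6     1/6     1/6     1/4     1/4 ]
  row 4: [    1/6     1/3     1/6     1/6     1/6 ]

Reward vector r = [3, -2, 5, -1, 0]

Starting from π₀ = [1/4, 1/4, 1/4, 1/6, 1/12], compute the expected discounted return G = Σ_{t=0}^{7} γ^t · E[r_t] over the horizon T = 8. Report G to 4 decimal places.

t=0: π = [0.2500, 0.2500, 0.2500, 0.1667, 0.0833], E[r] = 1.3333, γ^t·E[r] = 1.333333, running G = 1.333333
t=1: π = [0.2083, 0.2014, 0.1667, 0.1806, 0.2431], E[r] = 0.8750, γ^t·E[r] = 0.612500, running G = 1.945833
t=2: π = [0.1910, 0.2274, 0.1667, 0.1846, 0.2303], E[r] = 0.7668, γ^t·E[r] = 0.375723, running G = 2.321557
t=3: π = [0.1924, 0.2260, 0.1667, 0.1871, 0.2278], E[r] = 0.7714, γ^t·E[r] = 0.264594, running G = 2.586151
t=4: π = [0.1923, 0.2256, 0.1667, 0.1872, 0.2282], E[r] = 0.7718, γ^t·E[r] = 0.185310, running G = 2.771461
t=5: π = [0.1923, 0.2256, 0.1667, 0.1872, 0.2282], E[r] = 0.7718, γ^t·E[r] = 0.129716, running G = 2.901177
t=6: π = [0.1923, 0.2256, 0.1667, 0.1872, 0.2282], E[r] = 0.7718, γ^t·E[r] = 0.090801, running G = 2.991978
t=7: π = [0.1923, 0.2256, 0.1667, 0.1872, 0.2282], E[r] = 0.7718, γ^t·E[r] = 0.063561, running G = 3.055539

G = 3.0555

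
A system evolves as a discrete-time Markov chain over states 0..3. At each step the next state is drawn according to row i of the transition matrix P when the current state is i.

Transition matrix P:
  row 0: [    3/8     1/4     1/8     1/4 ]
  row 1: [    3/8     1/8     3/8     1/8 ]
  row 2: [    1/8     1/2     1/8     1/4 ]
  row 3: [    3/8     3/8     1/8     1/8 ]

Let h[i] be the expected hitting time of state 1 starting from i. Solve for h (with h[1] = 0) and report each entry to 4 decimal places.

First-step conditioning: h[1] = 0; for i ≠ 1, h[i] = 1 + Σ_k P[i][k]·h[k].
  h[0] = 1 + 3/8·h[0] + 1/8·h[2] + 1/4·h[3]
  h[2] = 1 + 1/8·h[0] + 1/8·h[2] + 1/4·h[3]
  h[3] = 1 + 3/8·h[0] + 1/8·h[2] + 1/8·h[3]
Solving the 3×3 linear system over states ≠ 1 gives exactly h = [288/89, 0, 216/89, 256/89] (h[1] = 0 is the target).

h = [3.2360, 0.0000, 2.4270, 2.8764]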